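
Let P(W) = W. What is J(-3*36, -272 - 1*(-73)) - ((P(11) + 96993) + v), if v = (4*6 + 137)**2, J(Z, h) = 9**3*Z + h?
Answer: -201856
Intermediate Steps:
J(Z, h) = h + 729*Z (J(Z, h) = 729*Z + h = h + 729*Z)
v = 25921 (v = (24 + 137)**2 = 161**2 = 25921)
J(-3*36, -272 - 1*(-73)) - ((P(11) + 96993) + v) = ((-272 - 1*(-73)) + 729*(-3*36)) - ((11 + 96993) + 25921) = ((-272 + 73) + 729*(-108)) - (97004 + 25921) = (-199 - 78732) - 1*122925 = -78931 - 122925 = -201856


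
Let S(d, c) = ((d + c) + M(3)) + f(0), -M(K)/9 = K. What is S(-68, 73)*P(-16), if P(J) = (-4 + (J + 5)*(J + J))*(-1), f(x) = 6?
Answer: 5568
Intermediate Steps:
M(K) = -9*K
P(J) = 4 - 2*J*(5 + J) (P(J) = (-4 + (5 + J)*(2*J))*(-1) = (-4 + 2*J*(5 + J))*(-1) = 4 - 2*J*(5 + J))
S(d, c) = -21 + c + d (S(d, c) = ((d + c) - 9*3) + 6 = ((c + d) - 27) + 6 = (-27 + c + d) + 6 = -21 + c + d)
S(-68, 73)*P(-16) = (-21 + 73 - 68)*(4 - 10*(-16) - 2*(-16)**2) = -16*(4 + 160 - 2*256) = -16*(4 + 160 - 512) = -16*(-348) = 5568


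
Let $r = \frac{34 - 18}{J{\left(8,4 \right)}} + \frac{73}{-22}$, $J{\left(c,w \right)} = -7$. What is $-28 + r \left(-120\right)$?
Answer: $\frac{49624}{77} \approx 644.47$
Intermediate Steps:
$r = - \frac{863}{154}$ ($r = \frac{34 - 18}{-7} + \frac{73}{-22} = 16 \left(- \frac{1}{7}\right) + 73 \left(- \frac{1}{22}\right) = - \frac{16}{7} - \frac{73}{22} = - \frac{863}{154} \approx -5.6039$)
$-28 + r \left(-120\right) = -28 - - \frac{51780}{77} = -28 + \frac{51780}{77} = \frac{49624}{77}$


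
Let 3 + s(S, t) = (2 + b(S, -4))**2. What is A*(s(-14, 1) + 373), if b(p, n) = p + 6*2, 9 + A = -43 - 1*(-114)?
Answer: 22940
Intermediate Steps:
A = 62 (A = -9 + (-43 - 1*(-114)) = -9 + (-43 + 114) = -9 + 71 = 62)
b(p, n) = 12 + p (b(p, n) = p + 12 = 12 + p)
s(S, t) = -3 + (14 + S)**2 (s(S, t) = -3 + (2 + (12 + S))**2 = -3 + (14 + S)**2)
A*(s(-14, 1) + 373) = 62*((-3 + (14 - 14)**2) + 373) = 62*((-3 + 0**2) + 373) = 62*((-3 + 0) + 373) = 62*(-3 + 373) = 62*370 = 22940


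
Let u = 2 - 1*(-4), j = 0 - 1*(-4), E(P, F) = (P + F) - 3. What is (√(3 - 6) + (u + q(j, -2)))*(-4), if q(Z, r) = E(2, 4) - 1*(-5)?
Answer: -56 - 4*I*√3 ≈ -56.0 - 6.9282*I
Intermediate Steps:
E(P, F) = -3 + F + P (E(P, F) = (F + P) - 3 = -3 + F + P)
j = 4 (j = 0 + 4 = 4)
q(Z, r) = 8 (q(Z, r) = (-3 + 4 + 2) - 1*(-5) = 3 + 5 = 8)
u = 6 (u = 2 + 4 = 6)
(√(3 - 6) + (u + q(j, -2)))*(-4) = (√(3 - 6) + (6 + 8))*(-4) = (√(-3) + 14)*(-4) = (I*√3 + 14)*(-4) = (14 + I*√3)*(-4) = -56 - 4*I*√3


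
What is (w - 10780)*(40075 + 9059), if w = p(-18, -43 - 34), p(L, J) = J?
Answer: -533447838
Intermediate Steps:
w = -77 (w = -43 - 34 = -77)
(w - 10780)*(40075 + 9059) = (-77 - 10780)*(40075 + 9059) = -10857*49134 = -533447838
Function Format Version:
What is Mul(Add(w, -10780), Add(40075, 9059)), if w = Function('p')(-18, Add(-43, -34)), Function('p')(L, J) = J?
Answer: -533447838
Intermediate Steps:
w = -77 (w = Add(-43, -34) = -77)
Mul(Add(w, -10780), Add(40075, 9059)) = Mul(Add(-77, -10780), Add(40075, 9059)) = Mul(-10857, 49134) = -533447838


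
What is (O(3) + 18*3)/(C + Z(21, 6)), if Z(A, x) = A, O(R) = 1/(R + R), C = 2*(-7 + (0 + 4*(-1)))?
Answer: -325/6 ≈ -54.167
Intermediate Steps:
C = -22 (C = 2*(-7 + (0 - 4)) = 2*(-7 - 4) = 2*(-11) = -22)
O(R) = 1/(2*R)
(O(3) + 18*3)/(C + Z(21, 6)) = ((½)/3 + 18*3)/(-22 + 21) = ((½)*(⅓) + 54)/(-1) = (⅙ + 54)*(-1) = (325/6)*(-1) = -325/6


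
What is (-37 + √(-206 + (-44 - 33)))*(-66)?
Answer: 2442 - 66*I*√283 ≈ 2442.0 - 1110.3*I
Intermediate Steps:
(-37 + √(-206 + (-44 - 33)))*(-66) = (-37 + √(-206 - 77))*(-66) = (-37 + √(-283))*(-66) = (-37 + I*√283)*(-66) = 2442 - 66*I*√283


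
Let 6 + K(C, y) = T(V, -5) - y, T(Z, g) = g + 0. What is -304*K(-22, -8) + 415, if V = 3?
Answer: 1327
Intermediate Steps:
T(Z, g) = g
K(C, y) = -11 - y (K(C, y) = -6 + (-5 - y) = -11 - y)
-304*K(-22, -8) + 415 = -304*(-11 - 1*(-8)) + 415 = -304*(-11 + 8) + 415 = -304*(-3) + 415 = 912 + 415 = 1327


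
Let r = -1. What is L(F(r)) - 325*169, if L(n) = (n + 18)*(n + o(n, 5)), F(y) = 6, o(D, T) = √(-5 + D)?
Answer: -54757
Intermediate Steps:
L(n) = (18 + n)*(n + √(-5 + n)) (L(n) = (n + 18)*(n + √(-5 + n)) = (18 + n)*(n + √(-5 + n)))
L(F(r)) - 325*169 = (6² + 18*6 + 18*√(-5 + 6) + 6*√(-5 + 6)) - 325*169 = (36 + 108 + 18*√1 + 6*√1) - 54925 = (36 + 108 + 18*1 + 6*1) - 54925 = (36 + 108 + 18 + 6) - 54925 = 168 - 54925 = -54757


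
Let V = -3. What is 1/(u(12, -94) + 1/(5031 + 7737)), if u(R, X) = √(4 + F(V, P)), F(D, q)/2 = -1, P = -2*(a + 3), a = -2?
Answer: -12768/326043647 + 163021824*√2/326043647 ≈ 0.70707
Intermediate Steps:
P = -2 (P = -2*(-2 + 3) = -2*1 = -2)
F(D, q) = -2 (F(D, q) = 2*(-1) = -2)
u(R, X) = √2 (u(R, X) = √(4 - 2) = √2)
1/(u(12, -94) + 1/(5031 + 7737)) = 1/(√2 + 1/(5031 + 7737)) = 1/(√2 + 1/12768) = 1/(1/12768 + √2)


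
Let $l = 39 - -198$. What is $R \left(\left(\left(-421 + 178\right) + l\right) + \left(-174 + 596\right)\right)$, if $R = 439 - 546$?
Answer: $-44512$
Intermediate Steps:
$l = 237$ ($l = 39 + 198 = 237$)
$R = -107$ ($R = 439 - 546 = -107$)
$R \left(\left(\left(-421 + 178\right) + l\right) + \left(-174 + 596\right)\right) = - 107 \left(\left(\left(-421 + 178\right) + 237\right) + \left(-174 + 596\right)\right) = - 107 \left(\left(-243 + 237\right) + 422\right) = - 107 \left(-6 + 422\right) = \left(-107\right) 416 = -44512$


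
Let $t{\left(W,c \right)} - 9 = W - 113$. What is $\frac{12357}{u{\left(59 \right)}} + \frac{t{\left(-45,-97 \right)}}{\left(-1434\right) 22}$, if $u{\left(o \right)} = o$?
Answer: $\frac{389847427}{1861332} \approx 209.45$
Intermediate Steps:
$t{\left(W,c \right)} = -104 + W$ ($t{\left(W,c \right)} = 9 + \left(W - 113\right) = 9 + \left(-113 + W\right) = -104 + W$)
$\frac{12357}{u{\left(59 \right)}} + \frac{t{\left(-45,-97 \right)}}{\left(-1434\right) 22} = \frac{12357}{59} + \frac{-104 - 45}{\left(-1434\right) 22} = 12357 \cdot \frac{1}{59} - \frac{149}{-31548} = \frac{12357}{59} - - \frac{149}{31548} = \frac{12357}{59} + \frac{149}{31548} = \frac{389847427}{1861332}$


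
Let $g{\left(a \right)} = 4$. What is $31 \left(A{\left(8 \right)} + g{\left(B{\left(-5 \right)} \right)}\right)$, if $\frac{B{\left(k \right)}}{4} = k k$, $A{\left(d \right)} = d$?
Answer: $372$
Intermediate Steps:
$B{\left(k \right)} = 4 k^{2}$ ($B{\left(k \right)} = 4 k k = 4 k^{2}$)
$31 \left(A{\left(8 \right)} + g{\left(B{\left(-5 \right)} \right)}\right) = 31 \left(8 + 4\right) = 31 \cdot 12 = 372$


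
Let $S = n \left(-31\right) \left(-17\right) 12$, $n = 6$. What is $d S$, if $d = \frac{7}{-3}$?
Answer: $-88536$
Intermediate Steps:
$d = - \frac{7}{3}$ ($d = 7 \left(- \frac{1}{3}\right) = - \frac{7}{3} \approx -2.3333$)
$S = 37944$ ($S = 6 \left(-31\right) \left(-17\right) 12 = \left(-186\right) \left(-17\right) 12 = 3162 \cdot 12 = 37944$)
$d S = \left(- \frac{7}{3}\right) 37944 = -88536$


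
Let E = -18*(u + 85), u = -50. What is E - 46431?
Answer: -47061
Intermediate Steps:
E = -630 (E = -18*(-50 + 85) = -18*35 = -630)
E - 46431 = -630 - 46431 = -47061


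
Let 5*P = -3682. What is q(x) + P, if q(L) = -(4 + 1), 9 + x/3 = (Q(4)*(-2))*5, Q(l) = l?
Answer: -3707/5 ≈ -741.40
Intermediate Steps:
P = -3682/5 (P = (1/5)*(-3682) = -3682/5 ≈ -736.40)
x = -147 (x = -27 + 3*((4*(-2))*5) = -27 + 3*(-8*5) = -27 + 3*(-40) = -27 - 120 = -147)
q(L) = -5 (q(L) = -1*5 = -5)
q(x) + P = -5 - 3682/5 = -3707/5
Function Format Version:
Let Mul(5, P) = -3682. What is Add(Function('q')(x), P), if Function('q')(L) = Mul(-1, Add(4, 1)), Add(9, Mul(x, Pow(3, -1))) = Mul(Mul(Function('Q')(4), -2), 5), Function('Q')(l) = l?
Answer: Rational(-3707, 5) ≈ -741.40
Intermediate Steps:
P = Rational(-3682, 5) (P = Mul(Rational(1, 5), -3682) = Rational(-3682, 5) ≈ -736.40)
x = -147 (x = Add(-27, Mul(3, Mul(Mul(4, -2), 5))) = Add(-27, Mul(3, Mul(-8, 5))) = Add(-27, Mul(3, -40)) = Add(-27, -120) = -147)
Function('q')(L) = -5 (Function('q')(L) = Mul(-1, 5) = -5)
Add(Function('q')(x), P) = Add(-5, Rational(-3682, 5)) = Rational(-3707, 5)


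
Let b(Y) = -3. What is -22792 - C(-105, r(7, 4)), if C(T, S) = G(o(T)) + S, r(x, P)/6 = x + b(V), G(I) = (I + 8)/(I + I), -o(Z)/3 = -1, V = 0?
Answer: -136907/6 ≈ -22818.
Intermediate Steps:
o(Z) = 3 (o(Z) = -3*(-1) = 3)
G(I) = (8 + I)/(2*I) (G(I) = (8 + I)/((2*I)) = (8 + I)*(1/(2*I)) = (8 + I)/(2*I))
r(x, P) = -18 + 6*x (r(x, P) = 6*(x - 3) = 6*(-3 + x) = -18 + 6*x)
C(T, S) = 11/6 + S (C(T, S) = (1/2)*(8 + 3)/3 + S = (1/2)*(1/3)*11 + S = 11/6 + S)
-22792 - C(-105, r(7, 4)) = -22792 - (11/6 + (-18 + 6*7)) = -22792 - (11/6 + (-18 + 42)) = -22792 - (11/6 + 24) = -22792 - 1*155/6 = -22792 - 155/6 = -136907/6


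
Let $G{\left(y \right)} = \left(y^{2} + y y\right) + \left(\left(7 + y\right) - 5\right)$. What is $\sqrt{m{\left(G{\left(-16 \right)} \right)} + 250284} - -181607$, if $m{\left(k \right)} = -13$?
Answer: $181607 + \sqrt{250271} \approx 1.8211 \cdot 10^{5}$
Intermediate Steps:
$G{\left(y \right)} = 2 + y + 2 y^{2}$ ($G{\left(y \right)} = \left(y^{2} + y^{2}\right) + \left(2 + y\right) = 2 y^{2} + \left(2 + y\right) = 2 + y + 2 y^{2}$)
$\sqrt{m{\left(G{\left(-16 \right)} \right)} + 250284} - -181607 = \sqrt{-13 + 250284} - -181607 = \sqrt{250271} + 181607 = 181607 + \sqrt{250271}$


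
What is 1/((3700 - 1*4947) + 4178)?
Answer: 1/2931 ≈ 0.00034118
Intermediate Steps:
1/((3700 - 1*4947) + 4178) = 1/((3700 - 4947) + 4178) = 1/(-1247 + 4178) = 1/2931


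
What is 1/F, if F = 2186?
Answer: 1/2186 ≈ 0.00045746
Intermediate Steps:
1/F = 1/2186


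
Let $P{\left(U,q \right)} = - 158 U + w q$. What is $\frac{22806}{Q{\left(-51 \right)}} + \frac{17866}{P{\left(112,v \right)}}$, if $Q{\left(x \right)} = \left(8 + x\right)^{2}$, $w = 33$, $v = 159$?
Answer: $\frac{250877660}{23018201} \approx 10.899$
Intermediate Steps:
$P{\left(U,q \right)} = - 158 U + 33 q$
$\frac{22806}{Q{\left(-51 \right)}} + \frac{17866}{P{\left(112,v \right)}} = \frac{22806}{\left(8 - 51\right)^{2}} + \frac{17866}{\left(-158\right) 112 + 33 \cdot 159} = \frac{22806}{\left(-43\right)^{2}} + \frac{17866}{-17696 + 5247} = \frac{22806}{1849} + \frac{17866}{-12449} = 22806 \cdot \frac{1}{1849} + 17866 \left(- \frac{1}{12449}\right) = \frac{22806}{1849} - \frac{17866}{12449} = \frac{250877660}{23018201}$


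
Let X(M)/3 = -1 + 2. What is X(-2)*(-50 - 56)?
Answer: -318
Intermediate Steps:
X(M) = 3 (X(M) = 3*(-1 + 2) = 3*1 = 3)
X(-2)*(-50 - 56) = 3*(-50 - 56) = 3*(-106) = -318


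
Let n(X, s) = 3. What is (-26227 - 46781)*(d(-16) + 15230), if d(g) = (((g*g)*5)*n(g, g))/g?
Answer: -1094389920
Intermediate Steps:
d(g) = 15*g (d(g) = (((g*g)*5)*3)/g = ((g²*5)*3)/g = ((5*g²)*3)/g = (15*g²)/g = 15*g)
(-26227 - 46781)*(d(-16) + 15230) = (-26227 - 46781)*(15*(-16) + 15230) = -73008*(-240 + 15230) = -73008*14990 = -1094389920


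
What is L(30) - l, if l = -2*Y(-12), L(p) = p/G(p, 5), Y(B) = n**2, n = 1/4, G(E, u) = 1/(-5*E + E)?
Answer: -28799/8 ≈ -3599.9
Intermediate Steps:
G(E, u) = -1/(4*E) (G(E, u) = 1/(-4*E) = -1/(4*E))
n = 1/4 ≈ 0.25000
Y(B) = 1/16 (Y(B) = (1/4)**2 = 1/16)
L(p) = -4*p**2 (L(p) = p/((-1/(4*p))) = p*(-4*p) = -4*p**2)
l = -1/8 (l = -2*1/16 = -1/8 ≈ -0.12500)
L(30) - l = -4*30**2 - 1*(-1/8) = -4*900 + 1/8 = -3600 + 1/8 = -28799/8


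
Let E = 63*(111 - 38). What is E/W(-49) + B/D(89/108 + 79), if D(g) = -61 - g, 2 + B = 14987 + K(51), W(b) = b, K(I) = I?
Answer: -21359529/106463 ≈ -200.63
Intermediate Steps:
B = 15036 (B = -2 + (14987 + 51) = -2 + 15038 = 15036)
E = 4599 (E = 63*73 = 4599)
E/W(-49) + B/D(89/108 + 79) = 4599/(-49) + 15036/(-61 - (89/108 + 79)) = 4599*(-1/49) + 15036/(-61 - (89*(1/108) + 79)) = -657/7 + 15036/(-61 - (89/108 + 79)) = -657/7 + 15036/(-61 - 1*8621/108) = -657/7 + 15036/(-61 - 8621/108) = -657/7 + 15036/(-15209/108) = -657/7 + 15036*(-108/15209) = -657/7 - 1623888/15209 = -21359529/106463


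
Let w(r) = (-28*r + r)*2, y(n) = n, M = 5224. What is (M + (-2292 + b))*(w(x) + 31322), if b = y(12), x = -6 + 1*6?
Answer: 92211968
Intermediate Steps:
x = 0 (x = -6 + 6 = 0)
b = 12
w(r) = -54*r (w(r) = -27*r*2 = -54*r)
(M + (-2292 + b))*(w(x) + 31322) = (5224 + (-2292 + 12))*(-54*0 + 31322) = (5224 - 2280)*(0 + 31322) = 2944*31322 = 92211968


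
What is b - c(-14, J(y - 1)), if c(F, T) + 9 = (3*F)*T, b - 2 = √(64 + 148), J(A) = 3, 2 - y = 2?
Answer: 137 + 2*√53 ≈ 151.56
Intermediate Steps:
y = 0 (y = 2 - 1*2 = 2 - 2 = 0)
b = 2 + 2*√53 (b = 2 + √(64 + 148) = 2 + √212 = 2 + 2*√53 ≈ 16.560)
c(F, T) = -9 + 3*F*T (c(F, T) = -9 + (3*F)*T = -9 + 3*F*T)
b - c(-14, J(y - 1)) = (2 + 2*√53) - (-9 + 3*(-14)*3) = (2 + 2*√53) - (-9 - 126) = (2 + 2*√53) - 1*(-135) = (2 + 2*√53) + 135 = 137 + 2*√53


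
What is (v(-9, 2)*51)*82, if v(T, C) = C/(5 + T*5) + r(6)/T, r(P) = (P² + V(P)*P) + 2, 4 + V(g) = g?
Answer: -703273/30 ≈ -23442.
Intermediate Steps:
V(g) = -4 + g
r(P) = 2 + P² + P*(-4 + P) (r(P) = (P² + (-4 + P)*P) + 2 = (P² + P*(-4 + P)) + 2 = 2 + P² + P*(-4 + P))
v(T, C) = 50/T + C/(5 + 5*T) (v(T, C) = C/(5 + T*5) + (2 + 6² + 6*(-4 + 6))/T = C/(5 + 5*T) + (2 + 36 + 6*2)/T = C/(5 + 5*T) + (2 + 36 + 12)/T = C/(5 + 5*T) + 50/T = 50/T + C/(5 + 5*T))
(v(-9, 2)*51)*82 = (((⅕)*(250 + 250*(-9) + 2*(-9))/(-9*(1 - 9)))*51)*82 = (((⅕)*(-⅑)*(250 - 2250 - 18)/(-8))*51)*82 = (((⅕)*(-⅑)*(-⅛)*(-2018))*51)*82 = -1009/180*51*82 = -17153/60*82 = -703273/30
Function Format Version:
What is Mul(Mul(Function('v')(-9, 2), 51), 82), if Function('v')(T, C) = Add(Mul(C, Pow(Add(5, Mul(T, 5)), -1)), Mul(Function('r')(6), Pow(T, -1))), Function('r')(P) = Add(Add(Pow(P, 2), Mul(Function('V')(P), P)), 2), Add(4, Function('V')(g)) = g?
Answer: Rational(-703273, 30) ≈ -23442.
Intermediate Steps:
Function('V')(g) = Add(-4, g)
Function('r')(P) = Add(2, Pow(P, 2), Mul(P, Add(-4, P))) (Function('r')(P) = Add(Add(Pow(P, 2), Mul(Add(-4, P), P)), 2) = Add(Add(Pow(P, 2), Mul(P, Add(-4, P))), 2) = Add(2, Pow(P, 2), Mul(P, Add(-4, P))))
Function('v')(T, C) = Add(Mul(50, Pow(T, -1)), Mul(C, Pow(Add(5, Mul(5, T)), -1))) (Function('v')(T, C) = Add(Mul(C, Pow(Add(5, Mul(T, 5)), -1)), Mul(Add(2, Pow(6, 2), Mul(6, Add(-4, 6))), Pow(T, -1))) = Add(Mul(C, Pow(Add(5, Mul(5, T)), -1)), Mul(Add(2, 36, Mul(6, 2)), Pow(T, -1))) = Add(Mul(C, Pow(Add(5, Mul(5, T)), -1)), Mul(Add(2, 36, 12), Pow(T, -1))) = Add(Mul(C, Pow(Add(5, Mul(5, T)), -1)), Mul(50, Pow(T, -1))) = Add(Mul(50, Pow(T, -1)), Mul(C, Pow(Add(5, Mul(5, T)), -1))))
Mul(Mul(Function('v')(-9, 2), 51), 82) = Mul(Mul(Mul(Rational(1, 5), Pow(-9, -1), Pow(Add(1, -9), -1), Add(250, Mul(250, -9), Mul(2, -9))), 51), 82) = Mul(Mul(Mul(Rational(1, 5), Rational(-1, 9), Pow(-8, -1), Add(250, -2250, -18)), 51), 82) = Mul(Mul(Mul(Rational(1, 5), Rational(-1, 9), Rational(-1, 8), -2018), 51), 82) = Mul(Mul(Rational(-1009, 180), 51), 82) = Mul(Rational(-17153, 60), 82) = Rational(-703273, 30)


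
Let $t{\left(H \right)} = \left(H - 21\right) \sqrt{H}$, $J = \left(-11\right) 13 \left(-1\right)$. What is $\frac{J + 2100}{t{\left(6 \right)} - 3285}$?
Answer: $- \frac{163739}{239775} + \frac{2243 \sqrt{6}}{719325} \approx -0.67525$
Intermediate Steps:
$J = 143$ ($J = \left(-143\right) \left(-1\right) = 143$)
$t{\left(H \right)} = \sqrt{H} \left(-21 + H\right)$ ($t{\left(H \right)} = \left(-21 + H\right) \sqrt{H} = \sqrt{H} \left(-21 + H\right)$)
$\frac{J + 2100}{t{\left(6 \right)} - 3285} = \frac{143 + 2100}{\sqrt{6} \left(-21 + 6\right) - 3285} = \frac{2243}{\sqrt{6} \left(-15\right) - 3285} = \frac{2243}{- 15 \sqrt{6} - 3285} = \frac{2243}{-3285 - 15 \sqrt{6}}$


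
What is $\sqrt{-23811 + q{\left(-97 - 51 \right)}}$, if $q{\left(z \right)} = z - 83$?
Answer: $i \sqrt{24042} \approx 155.05 i$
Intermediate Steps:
$q{\left(z \right)} = -83 + z$
$\sqrt{-23811 + q{\left(-97 - 51 \right)}} = \sqrt{-23811 - 231} = \sqrt{-24042} = i \sqrt{24042}$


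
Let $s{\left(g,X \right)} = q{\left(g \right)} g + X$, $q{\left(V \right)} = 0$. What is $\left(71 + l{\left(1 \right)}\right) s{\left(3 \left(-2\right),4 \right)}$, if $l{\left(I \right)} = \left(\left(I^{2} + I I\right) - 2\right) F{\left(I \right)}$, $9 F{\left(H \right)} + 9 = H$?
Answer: $284$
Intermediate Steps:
$F{\left(H \right)} = -1 + \frac{H}{9}$
$s{\left(g,X \right)} = X$ ($s{\left(g,X \right)} = 0 g + X = 0 + X = X$)
$l{\left(I \right)} = \left(-1 + \frac{I}{9}\right) \left(-2 + 2 I^{2}\right)$ ($l{\left(I \right)} = \left(\left(I^{2} + I I\right) - 2\right) \left(-1 + \frac{I}{9}\right) = \left(\left(I^{2} + I^{2}\right) - 2\right) \left(-1 + \frac{I}{9}\right) = \left(2 I^{2} - 2\right) \left(-1 + \frac{I}{9}\right) = \left(-2 + 2 I^{2}\right) \left(-1 + \frac{I}{9}\right) = \left(-1 + \frac{I}{9}\right) \left(-2 + 2 I^{2}\right)$)
$\left(71 + l{\left(1 \right)}\right) s{\left(3 \left(-2\right),4 \right)} = \left(71 + \frac{2 \left(-1 + 1^{2}\right) \left(-9 + 1\right)}{9}\right) 4 = \left(71 + \frac{2}{9} \left(-1 + 1\right) \left(-8\right)\right) 4 = \left(71 + \frac{2}{9} \cdot 0 \left(-8\right)\right) 4 = \left(71 + 0\right) 4 = 71 \cdot 4 = 284$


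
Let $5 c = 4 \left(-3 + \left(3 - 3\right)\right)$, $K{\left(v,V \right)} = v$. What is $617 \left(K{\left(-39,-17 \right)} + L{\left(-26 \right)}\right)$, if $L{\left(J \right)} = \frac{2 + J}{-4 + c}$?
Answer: $- \frac{86997}{4} \approx -21749.0$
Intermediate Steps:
$c = - \frac{12}{5}$ ($c = \frac{4 \left(-3 + \left(3 - 3\right)\right)}{5} = \frac{4 \left(-3 + 0\right)}{5} = \frac{4 \left(-3\right)}{5} = \frac{1}{5} \left(-12\right) = - \frac{12}{5} \approx -2.4$)
$L{\left(J \right)} = - \frac{5}{16} - \frac{5 J}{32}$ ($L{\left(J \right)} = \frac{2 + J}{-4 - \frac{12}{5}} = \frac{2 + J}{- \frac{32}{5}} = \left(2 + J\right) \left(- \frac{5}{32}\right) = - \frac{5}{16} - \frac{5 J}{32}$)
$617 \left(K{\left(-39,-17 \right)} + L{\left(-26 \right)}\right) = 617 \left(-39 - - \frac{15}{4}\right) = 617 \left(-39 + \left(- \frac{5}{16} + \frac{65}{16}\right)\right) = 617 \left(-39 + \frac{15}{4}\right) = 617 \left(- \frac{141}{4}\right) = - \frac{86997}{4}$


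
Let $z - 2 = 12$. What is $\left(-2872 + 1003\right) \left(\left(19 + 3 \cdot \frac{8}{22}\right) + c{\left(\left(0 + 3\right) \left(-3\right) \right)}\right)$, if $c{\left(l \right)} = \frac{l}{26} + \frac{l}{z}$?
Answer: $- \frac{5105307}{143} \approx -35701.0$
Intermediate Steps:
$z = 14$ ($z = 2 + 12 = 14$)
$c{\left(l \right)} = \frac{10 l}{91}$ ($c{\left(l \right)} = \frac{l}{26} + \frac{l}{14} = \frac{10 l}{91}$)
$\left(-2872 + 1003\right) \left(\left(19 + 3 \cdot \frac{8}{22}\right) + c{\left(\left(0 + 3\right) \left(-3\right) \right)}\right) = \left(-2872 + 1003\right) \left(\left(19 + 3 \cdot \frac{8}{22}\right) + \frac{10 \left(0 + 3\right) \left(-3\right)}{91}\right) = - 1869 \left(\left(19 + 3 \cdot 8 \cdot \frac{1}{22}\right) + \frac{10 \cdot 3 \left(-3\right)}{91}\right) = - 1869 \left(\left(19 + 3 \cdot \frac{4}{11}\right) + \frac{10}{91} \left(-9\right)\right) = - 1869 \left(\left(19 + \frac{12}{11}\right) - \frac{90}{91}\right) = - 1869 \left(\frac{221}{11} - \frac{90}{91}\right) = \left(-1869\right) \frac{19121}{1001} = - \frac{5105307}{143}$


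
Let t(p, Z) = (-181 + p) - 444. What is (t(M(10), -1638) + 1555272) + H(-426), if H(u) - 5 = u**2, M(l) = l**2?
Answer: 1736228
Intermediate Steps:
t(p, Z) = -625 + p
H(u) = 5 + u**2
(t(M(10), -1638) + 1555272) + H(-426) = ((-625 + 10**2) + 1555272) + (5 + (-426)**2) = ((-625 + 100) + 1555272) + (5 + 181476) = (-525 + 1555272) + 181481 = 1554747 + 181481 = 1736228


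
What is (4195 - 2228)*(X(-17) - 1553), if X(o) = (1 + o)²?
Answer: -2551199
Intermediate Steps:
(4195 - 2228)*(X(-17) - 1553) = (4195 - 2228)*((1 - 17)² - 1553) = 1967*((-16)² - 1553) = 1967*(256 - 1553) = 1967*(-1297) = -2551199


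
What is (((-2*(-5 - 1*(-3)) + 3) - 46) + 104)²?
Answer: 4225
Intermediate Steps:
(((-2*(-5 - 1*(-3)) + 3) - 46) + 104)² = (((-2*(-5 + 3) + 3) - 46) + 104)² = (((-2*(-2) + 3) - 46) + 104)² = (((4 + 3) - 46) + 104)² = ((7 - 46) + 104)² = (-39 + 104)² = 65² = 4225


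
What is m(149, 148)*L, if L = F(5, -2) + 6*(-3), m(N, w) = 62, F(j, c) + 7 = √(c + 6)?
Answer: -1426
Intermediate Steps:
F(j, c) = -7 + √(6 + c) (F(j, c) = -7 + √(c + 6) = -7 + √(6 + c))
L = -23 (L = (-7 + √(6 - 2)) + 6*(-3) = (-7 + √4) - 18 = (-7 + 2) - 18 = -5 - 18 = -23)
m(149, 148)*L = 62*(-23) = -1426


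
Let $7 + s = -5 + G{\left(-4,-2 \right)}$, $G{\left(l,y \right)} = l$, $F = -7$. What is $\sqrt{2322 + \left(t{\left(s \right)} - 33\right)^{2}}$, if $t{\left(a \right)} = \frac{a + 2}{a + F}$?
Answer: $\frac{\sqrt{1783363}}{23} \approx 58.062$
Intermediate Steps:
$s = -16$ ($s = -7 - 9 = -16$)
$t{\left(a \right)} = \frac{2 + a}{-7 + a}$ ($t{\left(a \right)} = \frac{a + 2}{a - 7} = \frac{2 + a}{-7 + a}$)
$\sqrt{2322 + \left(t{\left(s \right)} - 33\right)^{2}} = \sqrt{2322 + \left(\frac{2 - 16}{-7 - 16} - 33\right)^{2}} = \sqrt{2322 + \left(\frac{1}{-23} \left(-14\right) - 33\right)^{2}} = \sqrt{2322 + \left(\left(- \frac{1}{23}\right) \left(-14\right) - 33\right)^{2}} = \sqrt{2322 + \left(\frac{14}{23} - 33\right)^{2}} = \sqrt{2322 + \left(- \frac{745}{23}\right)^{2}} = \sqrt{2322 + \frac{555025}{529}} = \sqrt{\frac{1783363}{529}} = \frac{\sqrt{1783363}}{23}$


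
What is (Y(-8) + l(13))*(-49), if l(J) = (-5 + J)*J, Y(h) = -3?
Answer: -4949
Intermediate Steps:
l(J) = J*(-5 + J)
(Y(-8) + l(13))*(-49) = (-3 + 13*(-5 + 13))*(-49) = (-3 + 13*8)*(-49) = (-3 + 104)*(-49) = 101*(-49) = -4949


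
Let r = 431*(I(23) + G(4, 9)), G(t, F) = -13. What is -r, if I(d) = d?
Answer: -4310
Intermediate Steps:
r = 4310 (r = 431*(23 - 13) = 431*10 = 4310)
-r = -1*4310 = -4310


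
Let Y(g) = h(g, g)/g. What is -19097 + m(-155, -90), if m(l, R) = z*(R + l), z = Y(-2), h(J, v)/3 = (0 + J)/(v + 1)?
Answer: -18362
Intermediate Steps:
h(J, v) = 3*J/(1 + v) (h(J, v) = 3*((0 + J)/(v + 1)) = 3*(J/(1 + v)) = 3*J/(1 + v))
Y(g) = 3/(1 + g) (Y(g) = (3*g/(1 + g))/g = 3/(1 + g))
z = -3 (z = 3/(1 - 2) = 3/(-1) = 3*(-1) = -3)
m(l, R) = -3*R - 3*l (m(l, R) = -3*(R + l) = -3*R - 3*l)
-19097 + m(-155, -90) = -19097 + (-3*(-90) - 3*(-155)) = -19097 + (270 + 465) = -19097 + 735 = -18362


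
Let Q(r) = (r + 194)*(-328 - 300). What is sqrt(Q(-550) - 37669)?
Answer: sqrt(185899) ≈ 431.16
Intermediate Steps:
Q(r) = -121832 - 628*r (Q(r) = (194 + r)*(-628) = -121832 - 628*r)
sqrt(Q(-550) - 37669) = sqrt((-121832 - 628*(-550)) - 37669) = sqrt((-121832 + 345400) - 37669) = sqrt(223568 - 37669) = sqrt(185899)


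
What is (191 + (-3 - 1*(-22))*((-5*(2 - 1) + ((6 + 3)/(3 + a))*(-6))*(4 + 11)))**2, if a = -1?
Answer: 79727041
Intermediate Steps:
(191 + (-3 - 1*(-22))*((-5*(2 - 1) + ((6 + 3)/(3 + a))*(-6))*(4 + 11)))**2 = (191 + (-3 - 1*(-22))*((-5*(2 - 1) + ((6 + 3)/(3 - 1))*(-6))*(4 + 11)))**2 = (191 + (-3 + 22)*((-5*1 + (9/2)*(-6))*15))**2 = (191 + 19*((-5 + (9*(1/2))*(-6))*15))**2 = (191 + 19*((-5 + (9/2)*(-6))*15))**2 = (191 + 19*((-5 - 27)*15))**2 = (191 + 19*(-32*15))**2 = (191 + 19*(-480))**2 = (191 - 9120)**2 = (-8929)**2 = 79727041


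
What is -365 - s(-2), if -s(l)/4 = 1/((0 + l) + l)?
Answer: -366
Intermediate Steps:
s(l) = -2/l (s(l) = -4/((0 + l) + l) = -4/(l + l) = -4*1/(2*l) = -2/l)
-365 - s(-2) = -365 - (-2)/(-2) = -365 - (-2)*(-1)/2 = -365 - 1*1 = -365 - 1 = -366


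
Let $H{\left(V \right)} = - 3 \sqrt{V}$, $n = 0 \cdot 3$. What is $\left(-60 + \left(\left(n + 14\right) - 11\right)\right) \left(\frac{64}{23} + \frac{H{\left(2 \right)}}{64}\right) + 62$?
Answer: $- \frac{2222}{23} + \frac{171 \sqrt{2}}{64} \approx -92.83$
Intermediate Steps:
$n = 0$
$\left(-60 + \left(\left(n + 14\right) - 11\right)\right) \left(\frac{64}{23} + \frac{H{\left(2 \right)}}{64}\right) + 62 = \left(-60 + \left(\left(0 + 14\right) - 11\right)\right) \left(\frac{64}{23} + \frac{\left(-3\right) \sqrt{2}}{64}\right) + 62 = \left(-60 + \left(14 - 11\right)\right) \left(64 \cdot \frac{1}{23} + - 3 \sqrt{2} \cdot \frac{1}{64}\right) + 62 = \left(-60 + 3\right) \left(\frac{64}{23} - \frac{3 \sqrt{2}}{64}\right) + 62 = - 57 \left(\frac{64}{23} - \frac{3 \sqrt{2}}{64}\right) + 62 = \left(- \frac{3648}{23} + \frac{171 \sqrt{2}}{64}\right) + 62 = - \frac{2222}{23} + \frac{171 \sqrt{2}}{64}$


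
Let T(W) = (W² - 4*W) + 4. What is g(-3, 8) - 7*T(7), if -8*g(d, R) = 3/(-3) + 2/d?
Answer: -4195/24 ≈ -174.79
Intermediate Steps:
g(d, R) = ⅛ - 1/(4*d) (g(d, R) = -(3/(-3) + 2/d)/8 = -(3*(-⅓) + 2/d)/8 = -(-1 + 2/d)/8 = ⅛ - 1/(4*d))
T(W) = 4 + W² - 4*W
g(-3, 8) - 7*T(7) = (⅛)*(-2 - 3)/(-3) - 7*(4 + 7² - 4*7) = (⅛)*(-⅓)*(-5) - 7*(4 + 49 - 28) = 5/24 - 7*25 = 5/24 - 175 = -4195/24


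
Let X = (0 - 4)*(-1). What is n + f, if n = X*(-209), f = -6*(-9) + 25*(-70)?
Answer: -2532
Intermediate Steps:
X = 4 (X = -4*(-1) = 4)
f = -1696 (f = 54 - 1750 = -1696)
n = -836 (n = 4*(-209) = -836)
n + f = -836 - 1696 = -2532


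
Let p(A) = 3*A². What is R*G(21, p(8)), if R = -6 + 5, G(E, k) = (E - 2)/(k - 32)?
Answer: -19/160 ≈ -0.11875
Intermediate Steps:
G(E, k) = (-2 + E)/(-32 + k)
R = -1
R*G(21, p(8)) = -(-2 + 21)/(-32 + 3*8²) = -19/(-32 + 3*64) = -19/(-32 + 192) = -19/160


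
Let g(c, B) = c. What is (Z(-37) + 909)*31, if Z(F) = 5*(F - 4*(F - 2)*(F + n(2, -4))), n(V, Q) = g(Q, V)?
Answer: -968936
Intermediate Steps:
n(V, Q) = Q
Z(F) = 5*F - 20*(-4 + F)*(-2 + F) (Z(F) = 5*(F - 4*(F - 2)*(F - 4)) = 5*(F - 4*(-2 + F)*(-4 + F)) = 5*(F - 4*(-4 + F)*(-2 + F)) = 5*F - 20*(-4 + F)*(-2 + F))
(Z(-37) + 909)*31 = ((-160 - 20*(-37)² + 125*(-37)) + 909)*31 = ((-160 - 20*1369 - 4625) + 909)*31 = ((-160 - 27380 - 4625) + 909)*31 = (-32165 + 909)*31 = -31256*31 = -968936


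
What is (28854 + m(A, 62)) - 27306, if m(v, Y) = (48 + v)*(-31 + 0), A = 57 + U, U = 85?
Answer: -4342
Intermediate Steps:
A = 142 (A = 57 + 85 = 142)
m(v, Y) = -1488 - 31*v (m(v, Y) = (48 + v)*(-31) = -1488 - 31*v)
(28854 + m(A, 62)) - 27306 = (28854 + (-1488 - 31*142)) - 27306 = (28854 + (-1488 - 4402)) - 27306 = (28854 - 5890) - 27306 = 22964 - 27306 = -4342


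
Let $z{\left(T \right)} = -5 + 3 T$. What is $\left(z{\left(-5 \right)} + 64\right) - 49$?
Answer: $-5$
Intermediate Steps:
$\left(z{\left(-5 \right)} + 64\right) - 49 = \left(\left(-5 + 3 \left(-5\right)\right) + 64\right) - 49 = \left(\left(-5 - 15\right) + 64\right) - 49 = \left(-20 + 64\right) - 49 = 44 - 49 = -5$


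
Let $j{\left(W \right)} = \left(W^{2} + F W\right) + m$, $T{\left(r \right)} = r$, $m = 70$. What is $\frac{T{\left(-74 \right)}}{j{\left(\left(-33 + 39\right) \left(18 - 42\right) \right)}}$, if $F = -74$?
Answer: $- \frac{37}{15731} \approx -0.002352$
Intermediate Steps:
$j{\left(W \right)} = 70 + W^{2} - 74 W$ ($j{\left(W \right)} = \left(W^{2} - 74 W\right) + 70 = 70 + W^{2} - 74 W$)
$\frac{T{\left(-74 \right)}}{j{\left(\left(-33 + 39\right) \left(18 - 42\right) \right)}} = - \frac{74}{70 + \left(\left(-33 + 39\right) \left(18 - 42\right)\right)^{2} - 74 \left(-33 + 39\right) \left(18 - 42\right)} = - \frac{74}{70 + \left(6 \left(-24\right)\right)^{2} - 74 \cdot 6 \left(-24\right)} = - \frac{74}{70 + \left(-144\right)^{2} - -10656} = - \frac{74}{70 + 20736 + 10656} = - \frac{74}{31462} = \left(-74\right) \frac{1}{31462} = - \frac{37}{15731}$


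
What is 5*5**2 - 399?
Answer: -274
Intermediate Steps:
5*5**2 - 399 = 5*25 - 399 = 125 - 399 = -274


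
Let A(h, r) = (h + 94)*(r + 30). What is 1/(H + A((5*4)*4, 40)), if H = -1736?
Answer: 1/10444 ≈ 9.5749e-5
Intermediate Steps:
A(h, r) = (30 + r)*(94 + h) (A(h, r) = (94 + h)*(30 + r) = (30 + r)*(94 + h))
1/(H + A((5*4)*4, 40)) = 1/(-1736 + (2820 + 30*((5*4)*4) + 94*40 + ((5*4)*4)*40)) = 1/(-1736 + (2820 + 30*(20*4) + 3760 + (20*4)*40)) = 1/(-1736 + (2820 + 30*80 + 3760 + 80*40)) = 1/(-1736 + (2820 + 2400 + 3760 + 3200)) = 1/(-1736 + 12180) = 1/10444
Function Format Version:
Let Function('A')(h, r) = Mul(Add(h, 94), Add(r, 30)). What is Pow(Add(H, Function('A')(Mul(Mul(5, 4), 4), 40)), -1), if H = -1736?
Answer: Rational(1, 10444) ≈ 9.5749e-5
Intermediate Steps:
Function('A')(h, r) = Mul(Add(30, r), Add(94, h)) (Function('A')(h, r) = Mul(Add(94, h), Add(30, r)) = Mul(Add(30, r), Add(94, h)))
Pow(Add(H, Function('A')(Mul(Mul(5, 4), 4), 40)), -1) = Pow(Add(-1736, Add(2820, Mul(30, Mul(Mul(5, 4), 4)), Mul(94, 40), Mul(Mul(Mul(5, 4), 4), 40))), -1) = Pow(Add(-1736, Add(2820, Mul(30, Mul(20, 4)), 3760, Mul(Mul(20, 4), 40))), -1) = Pow(Add(-1736, Add(2820, Mul(30, 80), 3760, Mul(80, 40))), -1) = Pow(Add(-1736, Add(2820, 2400, 3760, 3200)), -1) = Pow(Add(-1736, 12180), -1) = Pow(10444, -1) = Rational(1, 10444)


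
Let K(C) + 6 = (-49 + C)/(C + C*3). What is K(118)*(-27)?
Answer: 74601/472 ≈ 158.05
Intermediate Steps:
K(C) = -6 + (-49 + C)/(4*C) (K(C) = -6 + (-49 + C)/(C + C*3) = -6 + (-49 + C)/(C + 3*C) = -6 + (-49 + C)/((4*C)) = -6 + (-49 + C)*(1/(4*C)) = -6 + (-49 + C)/(4*C))
K(118)*(-27) = ((¼)*(-49 - 23*118)/118)*(-27) = ((¼)*(1/118)*(-49 - 2714))*(-27) = ((¼)*(1/118)*(-2763))*(-27) = -2763/472*(-27) = 74601/472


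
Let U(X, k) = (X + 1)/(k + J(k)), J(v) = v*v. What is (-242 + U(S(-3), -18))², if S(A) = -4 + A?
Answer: 152349649/2601 ≈ 58574.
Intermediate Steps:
J(v) = v²
U(X, k) = (1 + X)/(k + k²) (U(X, k) = (X + 1)/(k + k²) = (1 + X)/(k + k²))
(-242 + U(S(-3), -18))² = (-242 + (1 + (-4 - 3))/((-18)*(1 - 18)))² = (-242 - 1/18*(1 - 7)/(-17))² = (-242 - 1/18*(-1/17)*(-6))² = (-242 - 1/51)² = (-12343/51)² = 152349649/2601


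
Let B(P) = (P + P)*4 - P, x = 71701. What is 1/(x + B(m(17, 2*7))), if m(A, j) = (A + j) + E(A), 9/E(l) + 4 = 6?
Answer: 2/143899 ≈ 1.3899e-5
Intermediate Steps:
E(l) = 9/2 (E(l) = 9/(-4 + 6) = 9/2)
m(A, j) = 9/2 + A + j (m(A, j) = (A + j) + 9/2 = 9/2 + A + j)
B(P) = 7*P (B(P) = (2*P)*4 - P = 8*P - P = 7*P)
1/(x + B(m(17, 2*7))) = 1/(71701 + 7*(9/2 + 17 + 2*7)) = 1/(71701 + 7*(9/2 + 17 + 14)) = 1/(71701 + 7*(71/2)) = 1/(71701 + 497/2) = 1/(143899/2) = 2/143899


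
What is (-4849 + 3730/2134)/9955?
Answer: -5172018/10621985 ≈ -0.48692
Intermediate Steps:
(-4849 + 3730/2134)/9955 = (-4849 + 3730*(1/2134))*(1/9955) = (-4849 + 1865/1067)*(1/9955) = -5172018/1067*1/9955 = -5172018/10621985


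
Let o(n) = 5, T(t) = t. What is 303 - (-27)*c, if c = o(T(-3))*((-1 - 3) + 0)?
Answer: -237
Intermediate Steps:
c = -20 (c = 5*((-1 - 3) + 0) = 5*(-4 + 0) = 5*(-4) = -20)
303 - (-27)*c = 303 - (-27)*(-20) = 303 - 1*540 = 303 - 540 = -237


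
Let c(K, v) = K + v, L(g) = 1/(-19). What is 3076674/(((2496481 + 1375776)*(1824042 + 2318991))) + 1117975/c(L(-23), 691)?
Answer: 12621311775519393511/7800408914584984 ≈ 1618.0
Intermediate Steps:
L(g) = -1/19
3076674/(((2496481 + 1375776)*(1824042 + 2318991))) + 1117975/c(L(-23), 691) = 3076674/(((2496481 + 1375776)*(1824042 + 2318991))) + 1117975/(-1/19 + 691) = 3076674/((3872257*4143033)) + 1117975/(13128/19) = 3076674/16042888535481 + 1117975*(19/13128) = 3076674*(1/16042888535481) + 21241525/13128 = 1025558/5347629511827 + 21241525/13128 = 12621311775519393511/7800408914584984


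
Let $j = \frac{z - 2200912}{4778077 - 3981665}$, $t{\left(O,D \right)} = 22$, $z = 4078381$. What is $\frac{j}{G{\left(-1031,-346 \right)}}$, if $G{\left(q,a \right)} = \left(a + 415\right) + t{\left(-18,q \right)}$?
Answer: $\frac{1877469}{72473492} \approx 0.025906$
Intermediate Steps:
$G{\left(q,a \right)} = 437 + a$ ($G{\left(q,a \right)} = \left(a + 415\right) + 22 = \left(415 + a\right) + 22 = 437 + a$)
$j = \frac{1877469}{796412}$ ($j = \frac{4078381 - 2200912}{4778077 - 3981665} = \frac{1877469}{796412} \approx 2.3574$)
$\frac{j}{G{\left(-1031,-346 \right)}} = \frac{1877469}{796412 \left(437 - 346\right)} = \frac{1877469}{796412 \cdot 91} = \frac{1877469}{796412} \cdot \frac{1}{91} = \frac{1877469}{72473492}$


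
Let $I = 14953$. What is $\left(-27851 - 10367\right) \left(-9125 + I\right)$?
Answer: $-222734504$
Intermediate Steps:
$\left(-27851 - 10367\right) \left(-9125 + I\right) = \left(-27851 - 10367\right) \left(-9125 + 14953\right) = \left(-38218\right) 5828 = -222734504$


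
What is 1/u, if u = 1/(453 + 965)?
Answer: 1418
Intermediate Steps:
u = 1/1418 ≈ 0.00070522
1/u = 1/(1/1418) = 1418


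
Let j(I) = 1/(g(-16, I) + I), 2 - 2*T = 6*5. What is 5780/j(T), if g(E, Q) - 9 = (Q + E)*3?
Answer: -549100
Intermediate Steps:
g(E, Q) = 9 + 3*E + 3*Q (g(E, Q) = 9 + (Q + E)*3 = 9 + (E + Q)*3 = 9 + (3*E + 3*Q) = 9 + 3*E + 3*Q)
T = -14 (T = 1 - 3*5 = 1 - 1/2*30 = 1 - 15 = -14)
j(I) = 1/(-39 + 4*I) (j(I) = 1/((9 + 3*(-16) + 3*I) + I) = 1/((9 - 48 + 3*I) + I) = 1/((-39 + 3*I) + I) = 1/(-39 + 4*I))
5780/j(T) = 5780/(1/(-39 + 4*(-14))) = 5780/(1/(-39 - 56)) = 5780/(1/(-95)) = 5780/(-1/95) = 5780*(-95) = -549100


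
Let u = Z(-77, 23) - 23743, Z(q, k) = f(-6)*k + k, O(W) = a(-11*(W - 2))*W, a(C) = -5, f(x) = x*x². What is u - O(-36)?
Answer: -28868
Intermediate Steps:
f(x) = x³
O(W) = -5*W
Z(q, k) = -215*k (Z(q, k) = (-6)³*k + k = -216*k + k = -215*k)
u = -28688 (u = -215*23 - 23743 = -4945 - 23743 = -28688)
u - O(-36) = -28688 - (-5)*(-36) = -28688 - 1*180 = -28688 - 180 = -28868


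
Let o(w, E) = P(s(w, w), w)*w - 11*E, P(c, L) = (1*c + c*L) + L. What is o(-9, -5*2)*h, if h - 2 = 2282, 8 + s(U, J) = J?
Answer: -2359372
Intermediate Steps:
s(U, J) = -8 + J
h = 2284 (h = 2 + 2282 = 2284)
P(c, L) = L + c + L*c (P(c, L) = (c + L*c) + L = L + c + L*c)
o(w, E) = -11*E + w*(-8 + 2*w + w*(-8 + w)) (o(w, E) = (w + (-8 + w) + w*(-8 + w))*w - 11*E = (-8 + 2*w + w*(-8 + w))*w - 11*E = w*(-8 + 2*w + w*(-8 + w)) - 11*E = -11*E + w*(-8 + 2*w + w*(-8 + w)))
o(-9, -5*2)*h = (-(-55)*2 - 9*(-8 + 2*(-9) - 9*(-8 - 9)))*2284 = (-11*(-10) - 9*(-8 - 18 - 9*(-17)))*2284 = (110 - 9*(-8 - 18 + 153))*2284 = (110 - 9*127)*2284 = (110 - 1143)*2284 = -1033*2284 = -2359372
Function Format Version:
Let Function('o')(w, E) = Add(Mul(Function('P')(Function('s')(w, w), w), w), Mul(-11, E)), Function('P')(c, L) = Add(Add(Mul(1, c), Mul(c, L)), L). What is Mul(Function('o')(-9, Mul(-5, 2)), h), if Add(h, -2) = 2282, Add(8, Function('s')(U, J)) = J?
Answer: -2359372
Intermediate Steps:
Function('s')(U, J) = Add(-8, J)
h = 2284 (h = Add(2, 2282) = 2284)
Function('P')(c, L) = Add(L, c, Mul(L, c)) (Function('P')(c, L) = Add(Add(c, Mul(L, c)), L) = Add(L, c, Mul(L, c)))
Function('o')(w, E) = Add(Mul(-11, E), Mul(w, Add(-8, Mul(2, w), Mul(w, Add(-8, w))))) (Function('o')(w, E) = Add(Mul(Add(w, Add(-8, w), Mul(w, Add(-8, w))), w), Mul(-11, E)) = Add(Mul(Add(-8, Mul(2, w), Mul(w, Add(-8, w))), w), Mul(-11, E)) = Add(Mul(w, Add(-8, Mul(2, w), Mul(w, Add(-8, w)))), Mul(-11, E)) = Add(Mul(-11, E), Mul(w, Add(-8, Mul(2, w), Mul(w, Add(-8, w))))))
Mul(Function('o')(-9, Mul(-5, 2)), h) = Mul(Add(Mul(-11, Mul(-5, 2)), Mul(-9, Add(-8, Mul(2, -9), Mul(-9, Add(-8, -9))))), 2284) = Mul(Add(Mul(-11, -10), Mul(-9, Add(-8, -18, Mul(-9, -17)))), 2284) = Mul(Add(110, Mul(-9, Add(-8, -18, 153))), 2284) = Mul(Add(110, Mul(-9, 127)), 2284) = Mul(Add(110, -1143), 2284) = Mul(-1033, 2284) = -2359372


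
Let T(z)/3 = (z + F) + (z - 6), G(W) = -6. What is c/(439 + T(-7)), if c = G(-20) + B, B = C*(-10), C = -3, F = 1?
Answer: 12/191 ≈ 0.062827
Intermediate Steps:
T(z) = -15 + 6*z (T(z) = 3*((z + 1) + (z - 6)) = 3*((1 + z) + (-6 + z)) = 3*(-5 + 2*z) = -15 + 6*z)
B = 30 (B = -3*(-10) = 30)
c = 24 (c = -6 + 30 = 24)
c/(439 + T(-7)) = 24/(439 + (-15 + 6*(-7))) = 24/(439 + (-15 - 42)) = 24/(439 - 57) = 24/382 = 24*(1/382) = 12/191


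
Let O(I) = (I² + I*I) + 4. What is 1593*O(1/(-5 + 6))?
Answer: 9558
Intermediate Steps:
O(I) = 4 + 2*I² (O(I) = (I² + I²) + 4 = 2*I² + 4 = 4 + 2*I²)
1593*O(1/(-5 + 6)) = 1593*(4 + 2*(1/(-5 + 6))²) = 1593*(4 + 2*(1/1)²) = 1593*(4 + 2*1²) = 1593*(4 + 2*1) = 1593*(4 + 2) = 1593*6 = 9558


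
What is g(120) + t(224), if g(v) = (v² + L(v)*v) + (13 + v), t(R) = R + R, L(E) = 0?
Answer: 14981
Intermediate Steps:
t(R) = 2*R
g(v) = 13 + v + v² (g(v) = (v² + 0*v) + (13 + v) = (v² + 0) + (13 + v) = v² + (13 + v) = 13 + v + v²)
g(120) + t(224) = (13 + 120 + 120²) + 2*224 = (13 + 120 + 14400) + 448 = 14533 + 448 = 14981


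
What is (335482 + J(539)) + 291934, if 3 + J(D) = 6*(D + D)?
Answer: 633881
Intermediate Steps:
J(D) = -3 + 12*D (J(D) = -3 + 6*(D + D) = -3 + 6*(2*D) = -3 + 12*D)
(335482 + J(539)) + 291934 = (335482 + (-3 + 12*539)) + 291934 = (335482 + (-3 + 6468)) + 291934 = (335482 + 6465) + 291934 = 341947 + 291934 = 633881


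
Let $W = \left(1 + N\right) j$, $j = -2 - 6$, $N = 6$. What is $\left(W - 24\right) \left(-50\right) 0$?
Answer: $0$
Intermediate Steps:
$j = -8$ ($j = -2 - 6 = -8$)
$W = -56$ ($W = \left(1 + 6\right) \left(-8\right) = 7 \left(-8\right) = -56$)
$\left(W - 24\right) \left(-50\right) 0 = \left(-56 - 24\right) \left(-50\right) 0 = \left(-80\right) \left(-50\right) 0 = 4000 \cdot 0 = 0$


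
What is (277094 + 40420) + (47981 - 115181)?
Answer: 250314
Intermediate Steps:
(277094 + 40420) + (47981 - 115181) = 317514 - 67200 = 250314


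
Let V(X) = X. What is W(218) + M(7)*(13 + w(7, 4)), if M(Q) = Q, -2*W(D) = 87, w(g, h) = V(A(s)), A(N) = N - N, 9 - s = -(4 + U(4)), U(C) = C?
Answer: 95/2 ≈ 47.500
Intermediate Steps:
s = 17 (s = 9 - (-1)*(4 + 4) = 9 - (-1)*8 = 9 - 1*(-8) = 9 + 8 = 17)
A(N) = 0
w(g, h) = 0
W(D) = -87/2 (W(D) = -1/2*87 = -87/2)
W(218) + M(7)*(13 + w(7, 4)) = -87/2 + 7*(13 + 0) = -87/2 + 7*13 = -87/2 + 91 = 95/2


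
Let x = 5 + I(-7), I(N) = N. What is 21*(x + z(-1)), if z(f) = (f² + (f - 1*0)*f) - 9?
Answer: -189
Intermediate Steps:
z(f) = -9 + 2*f² (z(f) = (f² + (f + 0)*f) - 9 = (f² + f*f) - 9 = (f² + f²) - 9 = 2*f² - 9 = -9 + 2*f²)
x = -2 (x = 5 - 7 = -2)
21*(x + z(-1)) = 21*(-2 + (-9 + 2*(-1)²)) = 21*(-2 + (-9 + 2*1)) = 21*(-2 + (-9 + 2)) = 21*(-2 - 7) = 21*(-9) = -189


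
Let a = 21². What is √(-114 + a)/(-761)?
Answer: -√327/761 ≈ -0.023762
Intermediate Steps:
a = 441
√(-114 + a)/(-761) = √(-114 + 441)/(-761) = √327*(-1/761) = -√327/761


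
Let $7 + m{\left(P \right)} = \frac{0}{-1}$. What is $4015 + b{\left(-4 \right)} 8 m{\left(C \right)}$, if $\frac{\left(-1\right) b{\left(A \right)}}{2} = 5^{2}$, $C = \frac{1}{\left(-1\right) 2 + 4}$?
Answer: $6815$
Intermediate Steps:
$C = \frac{1}{2}$ ($C = \frac{1}{-2 + 4} = \frac{1}{2} \approx 0.5$)
$b{\left(A \right)} = -50$ ($b{\left(A \right)} = - 2 \cdot 5^{2} = \left(-2\right) 25 = -50$)
$m{\left(P \right)} = -7$ ($m{\left(P \right)} = -7 + \frac{0}{-1} = -7 + 0 \left(-1\right) = -7 + 0 = -7$)
$4015 + b{\left(-4 \right)} 8 m{\left(C \right)} = 4015 + \left(-50\right) 8 \left(-7\right) = 4015 - -2800 = 4015 + 2800 = 6815$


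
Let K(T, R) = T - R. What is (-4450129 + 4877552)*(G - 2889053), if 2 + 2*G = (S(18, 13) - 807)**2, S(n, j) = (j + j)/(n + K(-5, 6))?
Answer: -107500800976949/98 ≈ -1.0969e+12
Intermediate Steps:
S(n, j) = 2*j/(-11 + n) (S(n, j) = (j + j)/(n + (-5 - 1*6)) = (2*j)/(n + (-5 - 6)) = (2*j)/(n - 11) = (2*j)/(-11 + n) = 2*j/(-11 + n))
G = 31618031/98 (G = -1 + (2*13/(-11 + 18) - 807)**2/2 = -1 + (2*13/7 - 807)**2/2 = -1 + (2*13*(1/7) - 807)**2/2 = -1 + (26/7 - 807)**2/2 = -1 + (-5623/7)**2/2 = -1 + (1/2)*(31618129/49) = -1 + 31618129/98 = 31618031/98 ≈ 3.2263e+5)
(-4450129 + 4877552)*(G - 2889053) = (-4450129 + 4877552)*(31618031/98 - 2889053) = 427423*(-251509163/98) = -107500800976949/98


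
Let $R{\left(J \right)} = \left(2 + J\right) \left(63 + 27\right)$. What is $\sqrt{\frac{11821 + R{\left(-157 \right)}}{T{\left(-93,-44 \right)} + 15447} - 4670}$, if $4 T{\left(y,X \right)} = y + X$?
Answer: $\frac{i \sqrt{17750474910586}}{61651} \approx 68.338 i$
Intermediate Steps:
$R{\left(J \right)} = 180 + 90 J$ ($R{\left(J \right)} = \left(2 + J\right) 90 = 180 + 90 J$)
$T{\left(y,X \right)} = \frac{X}{4} + \frac{y}{4}$ ($T{\left(y,X \right)} = \frac{y + X}{4} = \frac{X + y}{4} = \frac{X}{4} + \frac{y}{4}$)
$\sqrt{\frac{11821 + R{\left(-157 \right)}}{T{\left(-93,-44 \right)} + 15447} - 4670} = \sqrt{\frac{11821 + \left(180 + 90 \left(-157\right)\right)}{\left(\frac{1}{4} \left(-44\right) + \frac{1}{4} \left(-93\right)\right) + 15447} - 4670} = \sqrt{\frac{11821 + \left(180 - 14130\right)}{\left(-11 - \frac{93}{4}\right) + 15447} - 4670} = \sqrt{\frac{11821 - 13950}{- \frac{137}{4} + 15447} - 4670} = \sqrt{- \frac{2129}{\frac{61651}{4}} - 4670} = \sqrt{\left(-2129\right) \frac{4}{61651} - 4670} = \sqrt{- \frac{8516}{61651} - 4670} = \sqrt{- \frac{287918686}{61651}} = \frac{i \sqrt{17750474910586}}{61651}$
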